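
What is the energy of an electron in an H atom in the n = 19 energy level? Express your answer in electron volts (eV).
-0.038 eV

The energy levels of a hydrogen-like atom are given by:
E_n = -13.6057 eV / n²

For n = 19:
E_19 = -13.6057 eV / 19²
E_19 = -13.6057 eV / 361
E_19 = -0.038 eV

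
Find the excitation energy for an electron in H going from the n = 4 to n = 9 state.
0.682385 eV

The energy levels of a hydrogen-like atom are E_n = -13.6057 eV / n².

Energy at n = 4: E_4 = -13.6057 / 4² = -0.850356250 eV
Energy at n = 9: E_9 = -13.6057 / 9² = -0.167971605 eV

The excitation energy is the difference:
ΔE = E_9 - E_4
ΔE = -0.167971605 - (-0.850356250)
ΔE = 0.682385 eV

Since this is positive, energy must be absorbed (photon absorption).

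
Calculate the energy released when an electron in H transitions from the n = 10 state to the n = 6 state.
0.24 eV

The energy levels are E_n = -13.6057 eV / n².

Energy at n = 10: E_10 = -13.6057 / 10² = -0.13606 eV
Energy at n = 6: E_6 = -13.6057 / 6² = -0.37794 eV

For emission (electron falling to lower state), the photon energy is:
E_photon = E_10 - E_6 = |-0.13606 - (-0.37794)|
E_photon = 0.24 eV

This energy is carried away by the emitted photon.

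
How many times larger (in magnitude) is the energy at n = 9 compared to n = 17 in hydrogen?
3.56790

Using E_n = -13.6057 Z² / n² eV with Z = 1:

E_9 = -13.6057 / 9² = -13.6057 / 81 = -0.16797160494 eV
E_17 = -13.6057 / 17² = -13.6057 / 289 = -0.04707854671 eV

The ratio is:
E_9/E_17 = (-0.16797160494) / (-0.04707854671)
E_9/E_17 = (-13.6057/81) / (-13.6057/289)
E_9/E_17 = 289/81
E_9/E_17 = 3.56790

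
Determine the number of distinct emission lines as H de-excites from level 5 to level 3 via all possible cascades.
3

The electron can occupy levels n = 3, 4, ..., 5 during de-excitation — that is m = 5 - 3 + 1 = 3 distinct levels.

The number of distinct spectral lines equals the number of ways to choose 2 of these m levels (each pair gives one possible emission transition):

Number of lines = m(m-1)/2 = 3×2/2 = 3

These correspond to all possible transitions between the 3 levels:
5 → 4, 5 → 3, 4 → 3

Each transition produces a photon with a unique energy (and thus wavelength). This count does not depend on Z.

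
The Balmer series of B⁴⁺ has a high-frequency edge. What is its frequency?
2.05615e+16 Hz

The series limit corresponds to the transition from n = ∞ to n = 2.
This is the highest energy (shortest wavelength) transition in the Balmer series.

E_∞ = 0 eV
E_2 = -13.6057 × 5² / 2² = -85.03562500 eV

Energy at series limit:
ΔE = E_∞ - E_2 = 0 - (-85.03562500) = 85.03562500 eV
E = 85.03562500 eV × (1.602177 × 10⁻¹⁹ J/eV) = 1.3624212e-17 J
f = E/h = 1.3624212e-17 J / (6.62607 × 10⁻³⁴ J·s) = 2.05615e+16 Hz

This energy equals the ionization energy from the n = 2 state of B⁴⁺.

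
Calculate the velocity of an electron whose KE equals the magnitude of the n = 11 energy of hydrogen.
1.989e+05 m/s (or 0.066340% of c)

The binding energy at n = 11 for hydrogen is:
E_11 = -13.6057/11² = -0.11244380 eV
|E_11| = 0.11244380 eV

Convert to Joules:
KE = 0.11244380 eV × (1.602177 × 10⁻¹⁹ J/eV) = 1.80155e-20 J

Using KE = ½mv²:
v = √(2·KE/m_e)
v = √(2 × 1.80155e-20 J / 9.10938 × 10⁻³¹ kg)
v = 1.989e+05 m/s

This is approximately 0.066340% the speed of light.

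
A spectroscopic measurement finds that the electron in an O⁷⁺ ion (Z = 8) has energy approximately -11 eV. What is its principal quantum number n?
n = 9

The exact energy levels follow E_n = -13.6057 Z² / n² eV with Z = 8.

The measured value (-11 eV) is reported to only 2 significant figures, so we must test candidate n values and see which one matches to that precision.

Candidate energies:
  n = 7:  E = -13.6057 × 8² / 7² = -17.77071 eV
  n = 8:  E = -13.6057 × 8² / 8² = -13.60570 eV
  n = 9:  E = -13.6057 × 8² / 9² = -10.75018 eV  ← matches
  n = 10:  E = -13.6057 × 8² / 10² = -8.70765 eV
  n = 11:  E = -13.6057 × 8² / 11² = -7.19640 eV

Checking against the measurement of -11 eV (2 sig figs), only n = 9 agrees:
E_9 = -10.75018 eV, which rounds to -11 eV ✓

Therefore n = 9.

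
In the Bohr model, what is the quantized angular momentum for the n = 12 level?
1.265e-33 J·s (or 12ℏ)

In the Bohr model, angular momentum is quantized:
L = nℏ

where ℏ = h/(2π) = 1.05457e-34 J·s

For n = 12:
L = 12 × 1.05457e-34 J·s
L = 1.265e-33 J·s

This can also be written as L = 12ℏ.
The angular momentum is an integer multiple of the reduced Planck constant.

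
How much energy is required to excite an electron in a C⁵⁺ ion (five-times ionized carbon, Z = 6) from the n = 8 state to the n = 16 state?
5.739905 eV

The energy levels of a hydrogen-like atom are E_n = -13.6057 Z² eV / n².

Energy at n = 8: E_8 = -13.6057 × 6² / 8² = -7.653206250 eV
Energy at n = 16: E_16 = -13.6057 × 6² / 16² = -1.913301563 eV

The excitation energy is the difference:
ΔE = E_16 - E_8
ΔE = -1.913301563 - (-7.653206250)
ΔE = 5.739905 eV

Since this is positive, energy must be absorbed (photon absorption).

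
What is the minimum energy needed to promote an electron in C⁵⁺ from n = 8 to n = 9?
1.61 eV

The energy levels of a hydrogen-like atom are E_n = -13.6057 Z² eV / n².

Energy at n = 8: E_8 = -13.6057 × 6² / 8² = -7.65321 eV
Energy at n = 9: E_9 = -13.6057 × 6² / 9² = -6.04698 eV

The excitation energy is the difference:
ΔE = E_9 - E_8
ΔE = -6.04698 - (-7.65321)
ΔE = 1.61 eV

Since this is positive, energy must be absorbed (photon absorption).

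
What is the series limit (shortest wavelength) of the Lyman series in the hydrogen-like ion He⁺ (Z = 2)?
22.78163 nm

The series limit corresponds to the transition from n = ∞ to n = 1.
This is the highest energy (shortest wavelength) transition in the Lyman series.

E_∞ = 0 eV
E_1 = -13.6057 × 2² / 1² = -54.4228000 eV

Energy at series limit:
ΔE = E_∞ - E_1 = 0 - (-54.4228000) = 54.4228000 eV
λ = hc/E = 1239.84 eV·nm / 54.4228000 eV = 22.78163 nm

This energy equals the ionization energy from the n = 1 state of He⁺.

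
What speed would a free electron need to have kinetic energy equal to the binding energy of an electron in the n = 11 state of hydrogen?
1.989e+05 m/s (or 0.06634% of c)

The binding energy at n = 11 for hydrogen is:
E_11 = -13.6057/11² = -0.1124438 eV
|E_11| = 0.1124438 eV

Convert to Joules:
KE = 0.1124438 eV × (1.602177 × 10⁻¹⁹ J/eV) = 1.80155e-20 J

Using KE = ½mv²:
v = √(2·KE/m_e)
v = √(2 × 1.80155e-20 J / 9.10938 × 10⁻³¹ kg)
v = 1.989e+05 m/s

This is approximately 0.06634% the speed of light.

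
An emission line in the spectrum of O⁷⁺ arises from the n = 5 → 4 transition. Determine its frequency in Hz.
4.73738e+15 Hz

First, find the transition energy:
E_5 = -13.6057 × 8² / 5² = -34.83059200 eV
E_4 = -13.6057 × 8² / 4² = -54.42280000 eV
|ΔE| = |E_4 - E_5| = 19.59220800 eV

Convert to Joules: E = 19.59220800 eV × (1.602177 × 10⁻¹⁹ J/eV) = 3.1390185e-18 J

Using E = hf:
f = E/h = 3.1390185e-18 J / (6.62607 × 10⁻³⁴ J·s)
f = 4.73738e+15 Hz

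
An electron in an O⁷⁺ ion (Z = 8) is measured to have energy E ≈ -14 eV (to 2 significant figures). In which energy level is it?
n = 8

The exact energy levels follow E_n = -13.6057 Z² / n² eV with Z = 8.

The measured value (-14 eV) is reported to only 2 significant figures, so we must test candidate n values and see which one matches to that precision.

Candidate energies:
  n = 6:  E = -13.6057 × 8² / 6² = -24.18791 eV
  n = 7:  E = -13.6057 × 8² / 7² = -17.77071 eV
  n = 8:  E = -13.6057 × 8² / 8² = -13.60570 eV  ← matches
  n = 9:  E = -13.6057 × 8² / 9² = -10.75018 eV
  n = 10:  E = -13.6057 × 8² / 10² = -8.70765 eV

Checking against the measurement of -14 eV (2 sig figs), only n = 8 agrees:
E_8 = -13.60570 eV, which rounds to -14 eV ✓

Therefore n = 8.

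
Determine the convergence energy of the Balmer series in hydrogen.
3.40 eV

The series limit corresponds to the transition from n = ∞ to n = 2.
This is the highest energy (shortest wavelength) transition in the Balmer series.

E_∞ = 0 eV
E_2 = -13.6057 / 2² = -3.40 eV

Energy at series limit:
ΔE = E_∞ - E_2 = 0 - (-3.40) = 3.40 eV

This energy equals the ionization energy from the n = 2 state of hydrogen.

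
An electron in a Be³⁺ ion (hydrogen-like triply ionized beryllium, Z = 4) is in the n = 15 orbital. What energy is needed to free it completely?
0.967516 eV

The ionization energy is the energy needed to remove the electron completely (n → ∞).

For a hydrogen-like ion with Z = 4, E_n = -13.6057 Z² / n² eV.

At n = 15: E_15 = -13.6057 × 4² / 15² = -0.967516444 eV
At n = ∞: E_∞ = 0 eV

Ionization energy = E_∞ - E_15 = 0 - (-0.967516444) = 0.967516444 eV
Ionization energy ≈ 0.967516 eV

This is also called the binding energy of the electron in state n = 15.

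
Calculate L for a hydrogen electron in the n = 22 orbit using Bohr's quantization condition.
2.32e-33 J·s (or 22ℏ)

In the Bohr model, angular momentum is quantized:
L = nℏ

where ℏ = h/(2π) = 1.0546e-34 J·s

For n = 22:
L = 22 × 1.0546e-34 J·s
L = 2.32e-33 J·s

This can also be written as L = 22ℏ.
The angular momentum is an integer multiple of the reduced Planck constant.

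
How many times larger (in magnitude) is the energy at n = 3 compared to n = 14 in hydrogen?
21.77778

Using E_n = -13.6057 Z² / n² eV with Z = 1:

E_3 = -13.6057 / 3² = -13.6057 / 9 = -1.51174444444 eV
E_14 = -13.6057 / 14² = -13.6057 / 196 = -0.06941683673 eV

The ratio is:
E_3/E_14 = (-1.51174444444) / (-0.06941683673)
E_3/E_14 = (-13.6057/9) / (-13.6057/196)
E_3/E_14 = 196/9
E_3/E_14 = 21.77778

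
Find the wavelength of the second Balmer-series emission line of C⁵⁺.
13.50 nm

The lines of a series are numbered from the longest wavelength (smallest ΔE) outward; the second line is the transition from n = n_f + 2 to n_f.
The Balmer series has all transitions ending at n_f = 2.

For C⁵⁺ (Z = 6), the second line (β-line) is the jump from n = 4 to n = 2:
E_4 = -13.6057 × 6² / 4² = -30.6128 eV
E_2 = -13.6057 × 6² / 2² = -122.4513 eV
ΔE = E_4 - E_2 = 91.8385 eV

λ = hc/E = 1239.84 eV·nm / 91.8385 eV
λ = 13.50 nm

This is the β-line of the Balmer series in C⁵⁺.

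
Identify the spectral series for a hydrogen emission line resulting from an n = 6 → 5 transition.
Pfund series

The spectral series in hydrogen are named based on the final (lower) energy level:
- Lyman series: n_final = 1 (ultraviolet)
- Balmer series: n_final = 2 (visible/near-UV)
- Paschen series: n_final = 3 (infrared)
- Brackett series: n_final = 4 (infrared)
- Pfund series: n_final = 5 (far infrared)

Since this transition ends at n = 5, it belongs to the Pfund series.

For reference, this 6 → 5 line has photon energy
ΔE = 13.6057 eV × (1/5² - 1/6²) = 0.16629188889 eV,
corresponding to wavelength λ = hc/ΔE = 1239.84 eV·nm / 0.16629188889 eV = 7455.80562 nm in the far infrared region.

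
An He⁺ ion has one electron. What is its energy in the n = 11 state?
-0.45 eV

For hydrogen-like ions, the energy levels scale with Z²:
E_n = -13.6057 Z² / n² eV

For He⁺ (Z = 2) at n = 11:
E_11 = -13.6057 × 2² / 11²
E_11 = -13.6057 × 4 / 121
E_11 = -54.4228 / 121
E_11 = -0.45 eV

The energy is 4 times more negative than hydrogen at the same n due to the stronger nuclear charge.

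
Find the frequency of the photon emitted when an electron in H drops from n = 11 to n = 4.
1.784e+14 Hz

First, find the transition energy:
E_11 = -13.6057 / 11² = -0.1124438 eV
E_4 = -13.6057 / 4² = -0.8503563 eV
|ΔE| = |E_4 - E_11| = 0.7379125 eV

Convert to Joules: E = 0.7379125 eV × (1.602177 × 10⁻¹⁹ J/eV) = 1.18227e-19 J

Using E = hf:
f = E/h = 1.18227e-19 J / (6.62607 × 10⁻³⁴ J·s)
f = 1.784e+14 Hz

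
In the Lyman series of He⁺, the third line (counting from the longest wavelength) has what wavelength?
24.3004 nm

The lines of a series are numbered from the longest wavelength (smallest ΔE) outward; the third line is the transition from n = n_f + 3 to n_f.
The Lyman series has all transitions ending at n_f = 1.

For He⁺ (Z = 2), the third line (γ-line) is the jump from n = 4 to n = 1:
E_4 = -13.6057 × 2² / 4² = -3.401425 eV
E_1 = -13.6057 × 2² / 1² = -54.422800 eV
ΔE = E_4 - E_1 = 51.021375 eV

λ = hc/E = 1239.84 eV·nm / 51.021375 eV
λ = 24.3004 nm

This is the γ-line of the Lyman series in He⁺.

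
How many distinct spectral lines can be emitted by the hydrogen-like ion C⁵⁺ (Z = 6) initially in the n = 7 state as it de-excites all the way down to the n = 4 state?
6

The electron can occupy levels n = 4, 5, ..., 7 during de-excitation — that is m = 7 - 4 + 1 = 4 distinct levels.

The number of distinct spectral lines equals the number of ways to choose 2 of these m levels (each pair gives one possible emission transition):

Number of lines = m(m-1)/2 = 4×3/2 = 6

These correspond to all possible transitions between the 4 levels:
7 → 6, 7 → 5, 7 → 4, 6 → 5, 6 → 4, 5 → 4

Each transition produces a photon with a unique energy (and thus wavelength). This count does not depend on Z.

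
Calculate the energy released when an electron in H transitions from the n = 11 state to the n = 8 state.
0.1001 eV

The energy levels are E_n = -13.6057 eV / n².

Energy at n = 11: E_11 = -13.6057 / 11² = -0.1124438 eV
Energy at n = 8: E_8 = -13.6057 / 8² = -0.2125891 eV

For emission (electron falling to lower state), the photon energy is:
E_photon = E_11 - E_8 = |-0.1124438 - (-0.2125891)|
E_photon = 0.1001 eV

This energy is carried away by the emitted photon.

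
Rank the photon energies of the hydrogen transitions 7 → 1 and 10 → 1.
10 → 1

Calculate the energy for each transition:

Transition 7 → 1:
ΔE₁ = |E_1 - E_7| = |-13.6057/1² - (-13.6057/7²)|
ΔE₁ = |-13.60570000000 - (-0.27766734694)| = 13.32803265 eV

Transition 10 → 1:
ΔE₂ = |E_1 - E_10| = |-13.6057/1² - (-13.6057/10²)|
ΔE₂ = |-13.60570000000 - (-0.13605700000)| = 13.46964300 eV

Since 13.46964300 eV > 13.32803265 eV, the transition 10 → 1 emits the more energetic photon.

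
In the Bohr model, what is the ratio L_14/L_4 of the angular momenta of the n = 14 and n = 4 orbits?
3.5000

In the Bohr model, L_n = nℏ, so the ratio is purely the ratio of quantum numbers:

L_14/L_4 = 14ℏ / 4ℏ = 14/4 = 3.5000

The angular momentum scales linearly with n.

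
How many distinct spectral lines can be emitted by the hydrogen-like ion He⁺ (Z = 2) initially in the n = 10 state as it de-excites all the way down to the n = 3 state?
28

The electron can occupy levels n = 3, 4, ..., 10 during de-excitation — that is m = 10 - 3 + 1 = 8 distinct levels.

The number of distinct spectral lines equals the number of ways to choose 2 of these m levels (each pair gives one possible emission transition):

Number of lines = m(m-1)/2 = 8×7/2 = 28

These correspond to all possible transitions between the 8 levels:
10 → 9, 10 → 8, 10 → 7, 10 → 6, 10 → 5, 10 → 4, 10 → 3, 9 → 8...

Each transition produces a photon with a unique energy (and thus wavelength). This count does not depend on Z.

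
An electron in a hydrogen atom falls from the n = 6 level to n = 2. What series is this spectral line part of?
Balmer series

The spectral series in hydrogen are named based on the final (lower) energy level:
- Lyman series: n_final = 1 (ultraviolet)
- Balmer series: n_final = 2 (visible/near-UV)
- Paschen series: n_final = 3 (infrared)
- Brackett series: n_final = 4 (infrared)
- Pfund series: n_final = 5 (far infrared)

Since this transition ends at n = 2, it belongs to the Balmer series.

For reference, this 6 → 2 line has photon energy
ΔE = 13.6057 eV × (1/2² - 1/6²) = 3.0234889 eV,
corresponding to wavelength λ = hc/ΔE = 1239.84 eV·nm / 3.0234889 eV = 410.069 nm in the visible/near-UV region.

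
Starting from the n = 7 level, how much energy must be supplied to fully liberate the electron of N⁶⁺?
13.61 eV

The ionization energy is the energy needed to remove the electron completely (n → ∞).

For a hydrogen-like ion with Z = 7, E_n = -13.6057 Z² / n² eV.

At n = 7: E_7 = -13.6057 × 7² / 7² = -13.60570 eV
At n = ∞: E_∞ = 0 eV

Ionization energy = E_∞ - E_7 = 0 - (-13.60570) = 13.60570 eV
Ionization energy ≈ 13.61 eV

This is also called the binding energy of the electron in state n = 7.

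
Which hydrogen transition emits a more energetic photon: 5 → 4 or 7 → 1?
7 → 1

Calculate the energy for each transition:

Transition 5 → 4:
ΔE₁ = |E_4 - E_5| = |-13.6057/4² - (-13.6057/5²)|
ΔE₁ = |-0.8503562500 - (-0.5442280000)| = 0.3061283 eV

Transition 7 → 1:
ΔE₂ = |E_1 - E_7| = |-13.6057/1² - (-13.6057/7²)|
ΔE₂ = |-13.6057000000 - (-0.2776673469)| = 13.3280327 eV

Since 13.3280327 eV > 0.3061283 eV, the transition 7 → 1 emits the more energetic photon.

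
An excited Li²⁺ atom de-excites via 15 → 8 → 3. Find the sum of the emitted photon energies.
13.0615 eV

The energy levels of Li²⁺ are E_n = -13.6057 × 3² / n² eV.

First transition (15 → 8):
ΔE₁ = |E_8 - E_15|
ΔE₁ = |-1.9133015625 - (-0.5442280000)| = 1.3690736 eV

Second transition (8 → 3):
ΔE₂ = |E_3 - E_8|
ΔE₂ = |-13.6057000000 - (-1.9133015625)| = 11.6923984 eV

Total energy released:
E_total = ΔE₁ + ΔE₂ = 1.3690736 + 11.6923984 = 13.0615 eV

Note: This equals the direct transition 15 → 3: 13.0615 eV ✓
Energy is conserved regardless of the path taken.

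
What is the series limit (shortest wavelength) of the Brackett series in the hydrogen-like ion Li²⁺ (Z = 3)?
162.00 nm

The series limit corresponds to the transition from n = ∞ to n = 4.
This is the highest energy (shortest wavelength) transition in the Brackett series.

E_∞ = 0 eV
E_4 = -13.6057 × 3² / 4² = -7.653206 eV

Energy at series limit:
ΔE = E_∞ - E_4 = 0 - (-7.653206) = 7.653206 eV
λ = hc/E = 1239.84 eV·nm / 7.653206 eV = 162.00 nm

This energy equals the ionization energy from the n = 4 state of Li²⁺.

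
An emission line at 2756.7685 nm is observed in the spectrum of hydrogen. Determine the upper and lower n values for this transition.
n = 12 → n = 5

First, find the photon energy from the wavelength (hc = 1239.84 eV·nm):
E = hc/λ = 1239.84 eV·nm / 2756.7685 nm = 0.44974397 eV

The energy levels of hydrogen satisfy E_n = -13.6057 / n² eV, so an emission n_i → n_f releases
ΔE = 13.6057 × (1/n_f² − 1/n_i²) eV.

Setting ΔE equal to the photon energy:
1/n_f² − 1/n_i² = 0.44974397 / 13.6057 = 0.033055555

Since 1/n_i² must be positive, we need 1/n_f² > 0.033055555, i.e. n_f ≤ 5. For each allowed n_f, solve n_i = (1/n_f² − 0.033055555)^(−1/2) and check whether it is a whole number:
  n_f = 1: 1/n_i² = 1.000000000 − 0.033055555 = 0.966944445 → n_i = 1.017  (not an integer) ✗
  n_f = 2: 1/n_i² = 0.250000000 − 0.033055555 = 0.216944445 → n_i = 2.147  (not an integer) ✗
  n_f = 3: 1/n_i² = 0.111111111 − 0.033055555 = 0.078055556 → n_i = 3.579  (not an integer) ✗
  n_f = 4: 1/n_i² = 0.062500000 − 0.033055555 = 0.029444445 → n_i = 5.828  (not an integer) ✗
  n_f = 5: 1/n_i² = 0.040000000 − 0.033055555 = 0.006944445 → n_i = 12.000  → integer, n_i = 12 ✓

Only n_f = 5 gives an integer upper level, n_i = 12.

The transition is from n = 12 to n = 5 (emission).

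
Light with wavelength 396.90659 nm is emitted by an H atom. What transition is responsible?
n = 7 → n = 2

First, find the photon energy from the wavelength (hc = 1239.84 eV·nm):
E = hc/λ = 1239.84 eV·nm / 396.90659 nm = 3.1237577 eV

The energy levels of hydrogen satisfy E_n = -13.6057 / n² eV, so an emission n_i → n_f releases
ΔE = 13.6057 × (1/n_f² − 1/n_i²) eV.

Setting ΔE equal to the photon energy:
1/n_f² − 1/n_i² = 3.1237577 / 13.6057 = 0.22959184

Since 1/n_i² must be positive, we need 1/n_f² > 0.22959184, i.e. n_f ≤ 2. For each allowed n_f, solve n_i = (1/n_f² − 0.22959184)^(−1/2) and check whether it is a whole number:
  n_f = 1: 1/n_i² = 1.00000000 − 0.22959184 = 0.77040816 → n_i = 1.139  (not an integer) ✗
  n_f = 2: 1/n_i² = 0.25000000 − 0.22959184 = 0.02040816 → n_i = 7.000  → integer, n_i = 7 ✓

Only n_f = 2 gives an integer upper level, n_i = 7.

The transition is from n = 7 to n = 2 (emission).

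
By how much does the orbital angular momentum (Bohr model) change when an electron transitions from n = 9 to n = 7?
2.10914e-34 J·s (or 2ℏ)

In the Bohr model, L_n = nℏ where ℏ = 1.0545718e-34 J·s.

L_9 = 9ℏ = 9.4911462e-34 J·s
L_7 = 7ℏ = 7.3820026e-34 J·s

ΔL = L_9 - L_7 = (9 - 7)ℏ = 2ℏ
ΔL = 2 × 1.0545718e-34 J·s = 2.10914e-34 J·s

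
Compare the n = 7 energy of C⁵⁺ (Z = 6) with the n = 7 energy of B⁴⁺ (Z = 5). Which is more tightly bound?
C⁵⁺ at n = 7 (E = -9.99602 eV)

Using E_n = -13.6057 Z² / n² eV:

C⁵⁺ (Z = 6) at n = 7:
E = -13.6057 × 6² / 7² = -13.6057 × 36 / 49 = -9.99602449 eV

B⁴⁺ (Z = 5) at n = 7:
E = -13.6057 × 5² / 7² = -13.6057 × 25 / 49 = -6.94168367 eV

Since -9.99602449 eV < -6.94168367 eV,
C⁵⁺ at n = 7 is more tightly bound (requires more energy to ionize).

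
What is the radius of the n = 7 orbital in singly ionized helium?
1.2965 nm (or 12.9649 Å)

The Bohr radius formula is:
r_n = n² a₀ / Z

where a₀ = 0.0529177 nm is the Bohr radius.

For He⁺ (Z = 2) at n = 7:
r_7 = 7² × 0.0529177 nm / 2
r_7 = 49 × 0.0529177 nm / 2
r_7 = 2.59297 nm / 2
r_7 = 1.2965 nm

The electron orbits at approximately 1.2965 nm from the nucleus.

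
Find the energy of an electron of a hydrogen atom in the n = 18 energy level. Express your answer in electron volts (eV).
-0.041993 eV

The energy levels of a hydrogen-like atom are given by:
E_n = -13.6057 eV / n²

For n = 18:
E_18 = -13.6057 eV / 18²
E_18 = -13.6057 eV / 324
E_18 = -0.041993 eV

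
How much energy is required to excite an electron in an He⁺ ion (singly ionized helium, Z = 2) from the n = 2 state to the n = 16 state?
13.39 eV

The energy levels of a hydrogen-like atom are E_n = -13.6057 Z² eV / n².

Energy at n = 2: E_2 = -13.6057 × 2² / 2² = -13.60570 eV
Energy at n = 16: E_16 = -13.6057 × 2² / 16² = -0.21259 eV

The excitation energy is the difference:
ΔE = E_16 - E_2
ΔE = -0.21259 - (-13.60570)
ΔE = 13.39 eV

Since this is positive, energy must be absorbed (photon absorption).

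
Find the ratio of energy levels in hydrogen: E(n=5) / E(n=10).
4.000000

Using E_n = -13.6057 Z² / n² eV with Z = 1:

E_5 = -13.6057 / 5² = -13.6057 / 25 = -0.544228000000 eV
E_10 = -13.6057 / 10² = -13.6057 / 100 = -0.136057000000 eV

The ratio is:
E_5/E_10 = (-0.544228000000) / (-0.136057000000)
E_5/E_10 = (-13.6057/25) / (-13.6057/100)
E_5/E_10 = 100/25
E_5/E_10 = 4.000000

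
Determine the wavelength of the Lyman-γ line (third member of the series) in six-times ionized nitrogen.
1.984 nm

The lines of a series are numbered from the longest wavelength (smallest ΔE) outward; the third line is the transition from n = n_f + 3 to n_f.
The Lyman series has all transitions ending at n_f = 1.

For N⁶⁺ (Z = 7), the third line (γ-line) is the jump from n = 4 to n = 1:
E_4 = -13.6057 × 7² / 4² = -41.66746 eV
E_1 = -13.6057 × 7² / 1² = -666.67930 eV
ΔE = E_4 - E_1 = 625.01184 eV

λ = hc/E = 1239.84 eV·nm / 625.01184 eV
λ = 1.984 nm

This is the γ-line of the Lyman series in N⁶⁺.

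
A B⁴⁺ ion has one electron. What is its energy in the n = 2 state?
-85.036 eV

For hydrogen-like ions, the energy levels scale with Z²:
E_n = -13.6057 Z² / n² eV

For B⁴⁺ (Z = 5) at n = 2:
E_2 = -13.6057 × 5² / 2²
E_2 = -13.6057 × 25 / 4
E_2 = -340.1425 / 4
E_2 = -85.036 eV

The energy is 25 times more negative than hydrogen at the same n due to the stronger nuclear charge.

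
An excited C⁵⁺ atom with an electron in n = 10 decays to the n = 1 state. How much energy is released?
484.91 eV

The energy levels are E_n = -13.6057 Z² eV / n².

Energy at n = 10: E_10 = -13.6057 × 6² / 10² = -4.89805 eV
Energy at n = 1: E_1 = -13.6057 × 6² / 1² = -489.80520 eV

For emission (electron falling to lower state), the photon energy is:
E_photon = E_10 - E_1 = |-4.89805 - (-489.80520)|
E_photon = 484.91 eV

This energy is carried away by the emitted photon.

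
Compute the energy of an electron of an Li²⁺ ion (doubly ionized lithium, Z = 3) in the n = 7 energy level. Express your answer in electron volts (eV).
-2.49901 eV

The energy levels of a hydrogen-like atom are given by:
E_n = -13.6057 Z² / n² eV  (with Z = 3 for Li²⁺)

For n = 7:
E_7 = -13.6057 × 3² / 7²
E_7 = -13.6057 × 9 / 49
E_7 = -2.49901 eV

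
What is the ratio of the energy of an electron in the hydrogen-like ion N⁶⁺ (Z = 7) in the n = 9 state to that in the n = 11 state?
1.494

Using E_n = -13.6057 Z² / n² eV with Z = 7:

E_9 = -13.6057 × 7² / 9² = -666.6793 / 81 = -8.230608642 eV
E_11 = -13.6057 × 7² / 11² = -666.6793 / 121 = -5.509746281 eV

The ratio is:
E_9/E_11 = (-8.230608642) / (-5.509746281)
E_9/E_11 = (-666.6793/81) / (-666.6793/121)
E_9/E_11 = 121/81
E_9/E_11 = 1.494
(Note: the Z² factors cancel in the ratio.)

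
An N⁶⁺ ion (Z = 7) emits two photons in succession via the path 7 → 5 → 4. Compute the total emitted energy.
28.062 eV

The energy levels of N⁶⁺ are E_n = -13.6057 × 7² / n² eV.

First transition (7 → 5):
ΔE₁ = |E_5 - E_7|
ΔE₁ = |-26.667172000 - (-13.605700000)| = 13.061472 eV

Second transition (5 → 4):
ΔE₂ = |E_4 - E_5|
ΔE₂ = |-41.667456250 - (-26.667172000)| = 15.000284 eV

Total energy released:
E_total = ΔE₁ + ΔE₂ = 13.061472 + 15.000284 = 28.062 eV

Note: This equals the direct transition 7 → 4: 28.062 eV ✓
Energy is conserved regardless of the path taken.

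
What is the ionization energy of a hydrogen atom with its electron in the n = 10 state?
0.1361 eV

The ionization energy is the energy needed to remove the electron completely (n → ∞).

For hydrogen, E_n = -13.6057 eV / n².

At n = 10: E_10 = -13.6057 / 10² = -0.1360570 eV
At n = ∞: E_∞ = 0 eV

Ionization energy = E_∞ - E_10 = 0 - (-0.1360570) = 0.1360570 eV
Ionization energy ≈ 0.1361 eV

This is also called the binding energy of the electron in state n = 10.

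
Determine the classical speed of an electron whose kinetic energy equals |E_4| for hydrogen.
5.4692e+05 m/s (or 0.18% of c)

The binding energy at n = 4 for hydrogen is:
E_4 = -13.6057/4² = -0.85035625 eV
|E_4| = 0.85035625 eV

Convert to Joules:
KE = 0.85035625 eV × (1.602177 × 10⁻¹⁹ J/eV) = 1.362421e-19 J

Using KE = ½mv²:
v = √(2·KE/m_e)
v = √(2 × 1.362421e-19 J / 9.10938 × 10⁻³¹ kg)
v = 5.4692e+05 m/s

This is approximately 0.18% the speed of light.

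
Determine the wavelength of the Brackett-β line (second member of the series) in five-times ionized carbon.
72.9012 nm

The lines of a series are numbered from the longest wavelength (smallest ΔE) outward; the second line is the transition from n = n_f + 2 to n_f.
The Brackett series has all transitions ending at n_f = 4.

For C⁵⁺ (Z = 6), the second line (β-line) is the jump from n = 6 to n = 4:
E_6 = -13.6057 × 6² / 6² = -13.605700 eV
E_4 = -13.6057 × 6² / 4² = -30.612825 eV
ΔE = E_6 - E_4 = 17.007125 eV

λ = hc/E = 1239.84 eV·nm / 17.007125 eV
λ = 72.9012 nm

This is the β-line of the Brackett series in C⁵⁺.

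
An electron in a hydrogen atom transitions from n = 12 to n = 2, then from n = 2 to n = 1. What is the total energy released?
13.51 eV

The energy levels of hydrogen are E_n = -13.6057 / n² eV.

First transition (12 → 2):
ΔE₁ = |E_2 - E_12|
ΔE₁ = |-3.40142500 - (-0.09448403)| = 3.30694 eV

Second transition (2 → 1):
ΔE₂ = |E_1 - E_2|
ΔE₂ = |-13.60570000 - (-3.40142500)| = 10.20428 eV

Total energy released:
E_total = ΔE₁ + ΔE₂ = 3.30694 + 10.20428 = 13.51 eV

Note: This equals the direct transition 12 → 1: 13.51 eV ✓
Energy is conserved regardless of the path taken.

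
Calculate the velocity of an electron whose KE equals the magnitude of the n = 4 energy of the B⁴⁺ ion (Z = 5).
2.735e+06 m/s (or 0.9122% of c)

The binding energy at n = 4 for B⁴⁺ is:
E_4 = -13.6057 × 5²/4² = -21.258906 eV
|E_4| = 21.258906 eV

Convert to Joules:
KE = 21.258906 eV × (1.602177 × 10⁻¹⁹ J/eV) = 3.40605e-18 J

Using KE = ½mv²:
v = √(2·KE/m_e)
v = √(2 × 3.40605e-18 J / 9.10938 × 10⁻³¹ kg)
v = 2.735e+06 m/s

This is approximately 0.9122% the speed of light.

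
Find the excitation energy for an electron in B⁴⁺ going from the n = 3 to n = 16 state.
36.46493 eV

The energy levels of a hydrogen-like atom are E_n = -13.6057 Z² eV / n².

Energy at n = 3: E_3 = -13.6057 × 5² / 3² = -37.79361111 eV
Energy at n = 16: E_16 = -13.6057 × 5² / 16² = -1.32868164 eV

The excitation energy is the difference:
ΔE = E_16 - E_3
ΔE = -1.32868164 - (-37.79361111)
ΔE = 36.46493 eV

Since this is positive, energy must be absorbed (photon absorption).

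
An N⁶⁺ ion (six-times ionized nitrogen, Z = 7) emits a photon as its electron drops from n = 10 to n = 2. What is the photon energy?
160.003 eV

The energy levels are E_n = -13.6057 Z² eV / n².

Energy at n = 10: E_10 = -13.6057 × 7² / 10² = -6.666793 eV
Energy at n = 2: E_2 = -13.6057 × 7² / 2² = -166.669825 eV

For emission (electron falling to lower state), the photon energy is:
E_photon = E_10 - E_2 = |-6.666793 - (-166.669825)|
E_photon = 160.003 eV

This energy is carried away by the emitted photon.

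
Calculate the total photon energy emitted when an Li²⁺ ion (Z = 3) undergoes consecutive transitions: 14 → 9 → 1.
121.8265 eV

The energy levels of Li²⁺ are E_n = -13.6057 × 3² / n² eV.

First transition (14 → 9):
ΔE₁ = |E_9 - E_14|
ΔE₁ = |-1.5117444444 - (-0.6247515306)| = 0.8869929 eV

Second transition (9 → 1):
ΔE₂ = |E_1 - E_9|
ΔE₂ = |-122.4513000000 - (-1.5117444444)| = 120.9395556 eV

Total energy released:
E_total = ΔE₁ + ΔE₂ = 0.8869929 + 120.9395556 = 121.8265 eV

Note: This equals the direct transition 14 → 1: 121.8265 eV ✓
Energy is conserved regardless of the path taken.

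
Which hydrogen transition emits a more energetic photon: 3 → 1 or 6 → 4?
3 → 1

Calculate the energy for each transition:

Transition 3 → 1:
ΔE₁ = |E_1 - E_3| = |-13.6057/1² - (-13.6057/3²)|
ΔE₁ = |-13.6057000000 - (-1.5117444444)| = 12.0939556 eV

Transition 6 → 4:
ΔE₂ = |E_4 - E_6| = |-13.6057/4² - (-13.6057/6²)|
ΔE₂ = |-0.8503562500 - (-0.3779361111)| = 0.4724201 eV

Since 12.0939556 eV > 0.4724201 eV, the transition 3 → 1 emits the more energetic photon.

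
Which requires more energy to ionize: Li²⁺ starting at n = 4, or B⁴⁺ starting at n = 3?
B⁴⁺ at n = 3 (E = -37.79361 eV)

Using E_n = -13.6057 Z² / n² eV:

Li²⁺ (Z = 3) at n = 4:
E = -13.6057 × 3² / 4² = -13.6057 × 9 / 16 = -7.65320625 eV

B⁴⁺ (Z = 5) at n = 3:
E = -13.6057 × 5² / 3² = -13.6057 × 25 / 9 = -37.79361111 eV

Since -37.79361111 eV < -7.65320625 eV,
B⁴⁺ at n = 3 is more tightly bound (requires more energy to ionize).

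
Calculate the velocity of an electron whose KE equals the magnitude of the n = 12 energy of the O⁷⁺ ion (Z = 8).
1.4585e+06 m/s (or 0.486490% of c)

The binding energy at n = 12 for O⁷⁺ is:
E_12 = -13.6057 × 8²/12² = -6.04697778 eV
|E_12| = 6.04697778 eV

Convert to Joules:
KE = 6.04697778 eV × (1.602177 × 10⁻¹⁹ J/eV) = 9.688329e-19 J

Using KE = ½mv²:
v = √(2·KE/m_e)
v = √(2 × 9.688329e-19 J / 9.10938 × 10⁻³¹ kg)
v = 1.4585e+06 m/s

This is approximately 0.486490% the speed of light.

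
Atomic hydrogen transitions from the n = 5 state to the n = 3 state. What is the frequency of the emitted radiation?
2.34e+14 Hz

First, find the transition energy:
E_5 = -13.6057 / 5² = -0.544228 eV
E_3 = -13.6057 / 3² = -1.511744 eV
|ΔE| = |E_3 - E_5| = 0.967516 eV

Convert to Joules: E = 0.967516 eV × (1.602177 × 10⁻¹⁹ J/eV) = 1.5501e-19 J

Using E = hf:
f = E/h = 1.5501e-19 J / (6.62607 × 10⁻³⁴ J·s)
f = 2.34e+14 Hz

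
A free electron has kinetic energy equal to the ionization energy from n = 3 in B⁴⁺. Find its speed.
3.64615e+06 m/s (or 1.2162% of c)

The binding energy at n = 3 for B⁴⁺ is:
E_3 = -13.6057 × 5²/3² = -37.7936111 eV
|E_3| = 37.7936111 eV

Convert to Joules:
KE = 37.7936111 eV × (1.602177 × 10⁻¹⁹ J/eV) = 6.0552054e-18 J

Using KE = ½mv²:
v = √(2·KE/m_e)
v = √(2 × 6.0552054e-18 J / 9.10938 × 10⁻³¹ kg)
v = 3.64615e+06 m/s

This is approximately 1.2162% the speed of light.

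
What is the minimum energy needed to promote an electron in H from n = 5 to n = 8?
0.33 eV

The energy levels of a hydrogen-like atom are E_n = -13.6057 eV / n².

Energy at n = 5: E_5 = -13.6057 / 5² = -0.54423 eV
Energy at n = 8: E_8 = -13.6057 / 8² = -0.21259 eV

The excitation energy is the difference:
ΔE = E_8 - E_5
ΔE = -0.21259 - (-0.54423)
ΔE = 0.33 eV

Since this is positive, energy must be absorbed (photon absorption).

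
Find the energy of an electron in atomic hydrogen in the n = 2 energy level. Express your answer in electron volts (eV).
-3.401 eV

The energy levels of a hydrogen-like atom are given by:
E_n = -13.6057 eV / n²

For n = 2:
E_2 = -13.6057 eV / 2²
E_2 = -13.6057 eV / 4
E_2 = -3.401 eV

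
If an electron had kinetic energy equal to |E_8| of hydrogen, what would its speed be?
2.7346e+05 m/s (or 0.091217% of c)

The binding energy at n = 8 for hydrogen is:
E_8 = -13.6057/8² = -0.21258906 eV
|E_8| = 0.21258906 eV

Convert to Joules:
KE = 0.21258906 eV × (1.602177 × 10⁻¹⁹ J/eV) = 3.406053e-20 J

Using KE = ½mv²:
v = √(2·KE/m_e)
v = √(2 × 3.406053e-20 J / 9.10938 × 10⁻³¹ kg)
v = 2.7346e+05 m/s

This is approximately 0.091217% the speed of light.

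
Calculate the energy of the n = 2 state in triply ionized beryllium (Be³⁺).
-54.42280 eV

For hydrogen-like ions, the energy levels scale with Z²:
E_n = -13.6057 Z² / n² eV

For Be³⁺ (Z = 4) at n = 2:
E_2 = -13.6057 × 4² / 2²
E_2 = -13.6057 × 16 / 4
E_2 = -217.6912 / 4
E_2 = -54.42280 eV

The energy is 16 times more negative than hydrogen at the same n due to the stronger nuclear charge.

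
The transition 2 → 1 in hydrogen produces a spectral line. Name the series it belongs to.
Lyman series

The spectral series in hydrogen are named based on the final (lower) energy level:
- Lyman series: n_final = 1 (ultraviolet)
- Balmer series: n_final = 2 (visible/near-UV)
- Paschen series: n_final = 3 (infrared)
- Brackett series: n_final = 4 (infrared)
- Pfund series: n_final = 5 (far infrared)

Since this transition ends at n = 1, it belongs to the Lyman series.

For reference, this 2 → 1 line has photon energy
ΔE = 13.6057 eV × (1/1² - 1/2²) = 10.20427500 eV,
corresponding to wavelength λ = hc/ΔE = 1239.84 eV·nm / 10.20427500 eV = 121.50202 nm in the ultraviolet region.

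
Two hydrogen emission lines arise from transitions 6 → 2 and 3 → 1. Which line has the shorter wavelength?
3 → 1

Calculate the energy for each transition:

Transition 6 → 2:
ΔE₁ = |E_2 - E_6| = |-13.6057/2² - (-13.6057/6²)|
ΔE₁ = |-3.40142500 - (-0.37793611)| = 3.02349 eV

Transition 3 → 1:
ΔE₂ = |E_1 - E_3| = |-13.6057/1² - (-13.6057/3²)|
ΔE₂ = |-13.60570000 - (-1.51174444)| = 12.09396 eV

Since 12.09396 eV > 3.02349 eV, the transition 3 → 1 emits the more energetic photon.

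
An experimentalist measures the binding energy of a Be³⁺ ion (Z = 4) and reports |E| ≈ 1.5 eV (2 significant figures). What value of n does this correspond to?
n = 12

The exact energy levels follow E_n = -13.6057 Z² / n² eV with Z = 4.

The measured value (-1.5 eV) is reported to only 2 significant figures, so we must test candidate n values and see which one matches to that precision.

Candidate energies:
  n = 10:  E = -13.6057 × 4² / 10² = -2.17691 eV
  n = 11:  E = -13.6057 × 4² / 11² = -1.79910 eV
  n = 12:  E = -13.6057 × 4² / 12² = -1.51174 eV  ← matches
  n = 13:  E = -13.6057 × 4² / 13² = -1.28811 eV
  n = 14:  E = -13.6057 × 4² / 14² = -1.11067 eV

Checking against the measurement of -1.5 eV (2 sig figs), only n = 12 agrees:
E_12 = -1.51174 eV, which rounds to -1.5 eV ✓

Therefore n = 12.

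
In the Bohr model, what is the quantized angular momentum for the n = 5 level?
5.27286e-34 J·s (or 5ℏ)

In the Bohr model, angular momentum is quantized:
L = nℏ

where ℏ = h/(2π) = 1.0545718e-34 J·s

For n = 5:
L = 5 × 1.0545718e-34 J·s
L = 5.27286e-34 J·s

This can also be written as L = 5ℏ.
The angular momentum is an integer multiple of the reduced Planck constant.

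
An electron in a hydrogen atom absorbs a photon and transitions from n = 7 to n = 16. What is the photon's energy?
0.22452 eV

The energy levels of a hydrogen-like atom are E_n = -13.6057 eV / n².

Energy at n = 7: E_7 = -13.6057 / 7² = -0.27766735 eV
Energy at n = 16: E_16 = -13.6057 / 16² = -0.05314727 eV

The excitation energy is the difference:
ΔE = E_16 - E_7
ΔE = -0.05314727 - (-0.27766735)
ΔE = 0.22452 eV

Since this is positive, energy must be absorbed (photon absorption).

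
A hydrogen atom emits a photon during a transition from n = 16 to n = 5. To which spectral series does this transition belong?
Pfund series

The spectral series in hydrogen are named based on the final (lower) energy level:
- Lyman series: n_final = 1 (ultraviolet)
- Balmer series: n_final = 2 (visible/near-UV)
- Paschen series: n_final = 3 (infrared)
- Brackett series: n_final = 4 (infrared)
- Pfund series: n_final = 5 (far infrared)

Since this transition ends at n = 5, it belongs to the Pfund series.

For reference, this 16 → 5 line has photon energy
ΔE = 13.6057 eV × (1/5² - 1/16²) = 0.49108073 eV,
corresponding to wavelength λ = hc/ΔE = 1239.84 eV·nm / 0.49108073 eV = 2524.72 nm in the far infrared region.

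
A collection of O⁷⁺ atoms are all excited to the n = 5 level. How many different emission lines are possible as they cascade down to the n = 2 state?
6

The electron can occupy levels n = 2, 3, ..., 5 during de-excitation — that is m = 5 - 2 + 1 = 4 distinct levels.

The number of distinct spectral lines equals the number of ways to choose 2 of these m levels (each pair gives one possible emission transition):

Number of lines = m(m-1)/2 = 4×3/2 = 6

These correspond to all possible transitions between the 4 levels:
5 → 4, 5 → 3, 5 → 2, 4 → 3, 4 → 2, 3 → 2

Each transition produces a photon with a unique energy (and thus wavelength). This count does not depend on Z.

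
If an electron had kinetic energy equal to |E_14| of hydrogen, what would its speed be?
1.56e+05 m/s (or 0.0521% of c)

The binding energy at n = 14 for hydrogen is:
E_14 = -13.6057/14² = -0.0694168 eV
|E_14| = 0.0694168 eV

Convert to Joules:
KE = 0.0694168 eV × (1.602177 × 10⁻¹⁹ J/eV) = 1.1122e-20 J

Using KE = ½mv²:
v = √(2·KE/m_e)
v = √(2 × 1.1122e-20 J / 9.10938 × 10⁻³¹ kg)
v = 1.56e+05 m/s

This is approximately 0.0521% the speed of light.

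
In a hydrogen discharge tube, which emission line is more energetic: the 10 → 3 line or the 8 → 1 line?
8 → 1

Calculate the energy for each transition:

Transition 10 → 3:
ΔE₁ = |E_3 - E_10| = |-13.6057/3² - (-13.6057/10²)|
ΔE₁ = |-1.511744444 - (-0.136057000)| = 1.375687 eV

Transition 8 → 1:
ΔE₂ = |E_1 - E_8| = |-13.6057/1² - (-13.6057/8²)|
ΔE₂ = |-13.605700000 - (-0.212589063)| = 13.393111 eV

Since 13.393111 eV > 1.375687 eV, the transition 8 → 1 emits the more energetic photon.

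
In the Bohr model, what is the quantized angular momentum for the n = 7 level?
7.38200e-34 J·s (or 7ℏ)

In the Bohr model, angular momentum is quantized:
L = nℏ

where ℏ = h/(2π) = 1.0545718e-34 J·s

For n = 7:
L = 7 × 1.0545718e-34 J·s
L = 7.38200e-34 J·s

This can also be written as L = 7ℏ.
The angular momentum is an integer multiple of the reduced Planck constant.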